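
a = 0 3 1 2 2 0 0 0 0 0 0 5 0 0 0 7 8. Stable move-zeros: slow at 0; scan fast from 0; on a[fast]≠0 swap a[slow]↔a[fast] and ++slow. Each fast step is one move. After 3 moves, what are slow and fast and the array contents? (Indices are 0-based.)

slow=2, fast=3, a=[3, 1, 0, 2, 2, 0, 0, 0, 0, 0, 0, 5, 0, 0, 0, 7, 8]

(s=0,f=0) a[fast]=0 → fast++
(s=0,f=1) a[fast]=3≠0 swap→a[0]=3 → slow++,fast++
(s=1,f=2) a[fast]=1≠0 swap→a[1]=1 → slow++,fast++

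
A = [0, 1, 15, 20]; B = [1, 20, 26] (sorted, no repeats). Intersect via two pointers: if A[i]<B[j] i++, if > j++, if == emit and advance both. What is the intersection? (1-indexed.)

intersection = [1, 20]

[i=1,j=1] 0<1 → i++
[i=2,j=1] 1==1 emit → i++,j++
[i=3,j=2] 15<20 → i++
[i=4,j=2] 20==20 emit → i++,j++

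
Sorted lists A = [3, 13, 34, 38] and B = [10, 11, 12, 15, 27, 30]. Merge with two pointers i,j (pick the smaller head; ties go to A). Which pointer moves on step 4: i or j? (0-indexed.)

j

[i=0,j=0] A[i]=3<=B[j]=10 take 3 → i++
[i=1,j=0] A[i]=13>B[j]=10 take 10 → j++
[i=1,j=1] A[i]=13>B[j]=11 take 11 → j++
[i=1,j=2] A[i]=13>B[j]=12 take 12 → j++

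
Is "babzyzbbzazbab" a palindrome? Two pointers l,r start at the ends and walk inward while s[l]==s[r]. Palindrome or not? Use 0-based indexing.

not a palindrome (mismatch at 4,9)

l=0 r=13: 'b'=='b', l++,r--
l=1 r=12: 'a'=='a', l++,r--
l=2 r=11: 'b'=='b', l++,r--
l=3 r=10: 'z'=='z', l++,r--
l=4 r=9: 'y'!='a', stop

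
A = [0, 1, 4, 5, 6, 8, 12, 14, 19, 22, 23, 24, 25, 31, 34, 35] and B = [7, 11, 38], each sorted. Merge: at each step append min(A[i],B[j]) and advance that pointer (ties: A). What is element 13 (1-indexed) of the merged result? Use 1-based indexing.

i=1 j=1: A[i]=0<=B[j]=7 take 0, i++
i=2 j=1: A[i]=1<=B[j]=7 take 1, i++
i=3 j=1: A[i]=4<=B[j]=7 take 4, i++
i=4 j=1: A[i]=5<=B[j]=7 take 5, i++
i=5 j=1: A[i]=6<=B[j]=7 take 6, i++
i=6 j=1: A[i]=8>B[j]=7 take 7, j++
i=6 j=2: A[i]=8<=B[j]=11 take 8, i++
i=7 j=2: A[i]=12>B[j]=11 take 11, j++
i=7 j=3: A[i]=12<=B[j]=38 take 12, i++
i=8 j=3: A[i]=14<=B[j]=38 take 14, i++
i=9 j=3: A[i]=19<=B[j]=38 take 19, i++
i=10 j=3: A[i]=22<=B[j]=38 take 22, i++
i=11 j=3: A[i]=23<=B[j]=38 take 23, i++
i=12 j=3: A[i]=24<=B[j]=38 take 24, i++
i=13 j=3: A[i]=25<=B[j]=38 take 25, i++
i=14 j=3: A[i]=31<=B[j]=38 take 31, i++
i=15 j=3: A[i]=34<=B[j]=38 take 34, i++
i=16 j=3: A[i]=35<=B[j]=38 take 35, i++
i=17 j=3: A done, take B[j]=38, j++

merged[13] = 23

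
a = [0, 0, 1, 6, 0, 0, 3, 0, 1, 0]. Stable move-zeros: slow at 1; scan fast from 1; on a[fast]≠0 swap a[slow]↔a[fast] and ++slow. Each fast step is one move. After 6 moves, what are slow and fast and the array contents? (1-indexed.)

(s=1,f=1) a[fast]=0 → fast++
(s=1,f=2) a[fast]=0 → fast++
(s=1,f=3) a[fast]=1≠0 swap→a[1]=1 → slow++,fast++
(s=2,f=4) a[fast]=6≠0 swap→a[2]=6 → slow++,fast++
(s=3,f=5) a[fast]=0 → fast++
(s=3,f=6) a[fast]=0 → fast++

slow=3, fast=7, a=[1, 6, 0, 0, 0, 0, 3, 0, 1, 0]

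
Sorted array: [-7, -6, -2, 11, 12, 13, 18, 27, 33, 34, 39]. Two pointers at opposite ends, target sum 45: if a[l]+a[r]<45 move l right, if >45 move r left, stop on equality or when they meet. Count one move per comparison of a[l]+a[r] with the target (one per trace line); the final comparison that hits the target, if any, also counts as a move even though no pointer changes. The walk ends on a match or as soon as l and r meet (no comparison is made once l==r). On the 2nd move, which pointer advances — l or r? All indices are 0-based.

l

l=0 r=10: -7+39=32 <45, l++
l=1 r=10: -6+39=33 <45, l++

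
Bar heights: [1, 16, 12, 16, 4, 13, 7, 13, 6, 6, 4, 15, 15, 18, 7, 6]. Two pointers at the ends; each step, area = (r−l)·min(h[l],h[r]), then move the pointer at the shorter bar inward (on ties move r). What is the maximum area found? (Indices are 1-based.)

max area = 192

l=1 r=16: min(1,6)*15=15 best=15 *, l++
l=2 r=16: min(16,6)*14=84 best=84 *, r--
l=2 r=15: min(16,7)*13=91 best=91 *, r--
l=2 r=14: min(16,18)*12=192 best=192 *, l++
l=3 r=14: min(12,18)*11=132 best=192, l++
l=4 r=14: min(16,18)*10=160 best=192, l++
l=5 r=14: min(4,18)*9=36 best=192, l++
l=6 r=14: min(13,18)*8=104 best=192, l++
l=7 r=14: min(7,18)*7=49 best=192, l++
l=8 r=14: min(13,18)*6=78 best=192, l++
l=9 r=14: min(6,18)*5=30 best=192, l++
l=10 r=14: min(6,18)*4=24 best=192, l++
l=11 r=14: min(4,18)*3=12 best=192, l++
l=12 r=14: min(15,18)*2=30 best=192, l++
l=13 r=14: min(15,18)*1=15 best=192, l++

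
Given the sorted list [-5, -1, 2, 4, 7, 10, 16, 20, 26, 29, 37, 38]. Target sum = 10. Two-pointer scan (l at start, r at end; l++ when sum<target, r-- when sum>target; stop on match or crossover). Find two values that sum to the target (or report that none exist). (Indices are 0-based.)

no pair

[0,11] -5+38=33 >10 → r--
[0,10] -5+37=32 >10 → r--
[0,9] -5+29=24 >10 → r--
[0,8] -5+26=21 >10 → r--
[0,7] -5+20=15 >10 → r--
[0,6] -5+16=11 >10 → r--
[0,5] -5+10=5 <10 → l++
[1,5] -1+10=9 <10 → l++
[2,5] 2+10=12 >10 → r--
[2,4] 2+7=9 <10 → l++
[3,4] 4+7=11 >10 → r--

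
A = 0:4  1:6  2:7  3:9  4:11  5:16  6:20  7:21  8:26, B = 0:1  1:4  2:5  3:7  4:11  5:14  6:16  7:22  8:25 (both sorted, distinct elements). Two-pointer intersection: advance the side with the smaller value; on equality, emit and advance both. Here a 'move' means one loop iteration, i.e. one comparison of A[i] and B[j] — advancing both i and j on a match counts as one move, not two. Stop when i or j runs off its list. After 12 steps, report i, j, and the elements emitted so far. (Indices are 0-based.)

i=0 j=0: 4>1, j++
i=0 j=1: 4==4 emit, i++,j++
i=1 j=2: 6>5, j++
i=1 j=3: 6<7, i++
i=2 j=3: 7==7 emit, i++,j++
i=3 j=4: 9<11, i++
i=4 j=4: 11==11 emit, i++,j++
i=5 j=5: 16>14, j++
i=5 j=6: 16==16 emit, i++,j++
i=6 j=7: 20<22, i++
i=7 j=7: 21<22, i++
i=8 j=7: 26>22, j++

i=8, j=8, emitted=[4, 7, 11, 16]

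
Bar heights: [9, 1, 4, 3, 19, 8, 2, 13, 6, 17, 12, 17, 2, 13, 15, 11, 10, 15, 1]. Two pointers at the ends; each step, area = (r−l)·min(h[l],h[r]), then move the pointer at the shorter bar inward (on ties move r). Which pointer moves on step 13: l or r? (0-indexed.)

[0,18] min(9,1)*18=18 best=18 * → r--
[0,17] min(9,15)*17=153 best=153 * → l++
[1,17] min(1,15)*16=16 best=153 → l++
[2,17] min(4,15)*15=60 best=153 → l++
[3,17] min(3,15)*14=42 best=153 → l++
[4,17] min(19,15)*13=195 best=195 * → r--
[4,16] min(19,10)*12=120 best=195 → r--
[4,15] min(19,11)*11=121 best=195 → r--
[4,14] min(19,15)*10=150 best=195 → r--
[4,13] min(19,13)*9=117 best=195 → r--
[4,12] min(19,2)*8=16 best=195 → r--
[4,11] min(19,17)*7=119 best=195 → r--
[4,10] min(19,12)*6=72 best=195 → r--

r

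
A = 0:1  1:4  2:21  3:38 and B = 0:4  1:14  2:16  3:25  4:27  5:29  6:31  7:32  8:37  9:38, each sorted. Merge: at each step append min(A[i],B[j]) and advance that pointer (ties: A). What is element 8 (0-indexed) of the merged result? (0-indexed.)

merged[8] = 29

i=0 j=0: A[i]=1<=B[j]=4 take 1, i++
i=1 j=0: A[i]=4<=B[j]=4 take 4, i++
i=2 j=0: A[i]=21>B[j]=4 take 4, j++
i=2 j=1: A[i]=21>B[j]=14 take 14, j++
i=2 j=2: A[i]=21>B[j]=16 take 16, j++
i=2 j=3: A[i]=21<=B[j]=25 take 21, i++
i=3 j=3: A[i]=38>B[j]=25 take 25, j++
i=3 j=4: A[i]=38>B[j]=27 take 27, j++
i=3 j=5: A[i]=38>B[j]=29 take 29, j++
i=3 j=6: A[i]=38>B[j]=31 take 31, j++
i=3 j=7: A[i]=38>B[j]=32 take 32, j++
i=3 j=8: A[i]=38>B[j]=37 take 37, j++
i=3 j=9: A[i]=38<=B[j]=38 take 38, i++
i=4 j=9: A done, take B[j]=38, j++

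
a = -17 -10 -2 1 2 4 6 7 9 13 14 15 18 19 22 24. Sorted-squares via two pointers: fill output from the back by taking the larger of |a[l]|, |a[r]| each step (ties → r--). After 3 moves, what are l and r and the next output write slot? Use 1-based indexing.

l=1 r=16: |-17|<=|24| out[16]=576, r--
l=1 r=15: |-17|<=|22| out[15]=484, r--
l=1 r=14: |-17|<=|19| out[14]=361, r--

l=1, r=13, next write slot=13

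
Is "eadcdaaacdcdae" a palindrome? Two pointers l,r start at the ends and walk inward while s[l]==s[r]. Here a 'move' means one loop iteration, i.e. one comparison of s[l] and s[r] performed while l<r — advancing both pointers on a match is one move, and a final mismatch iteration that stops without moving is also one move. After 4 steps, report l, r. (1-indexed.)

[1,14] 'e'=='e' → l++,r--
[2,13] 'a'=='a' → l++,r--
[3,12] 'd'=='d' → l++,r--
[4,11] 'c'=='c' → l++,r--

l=5, r=10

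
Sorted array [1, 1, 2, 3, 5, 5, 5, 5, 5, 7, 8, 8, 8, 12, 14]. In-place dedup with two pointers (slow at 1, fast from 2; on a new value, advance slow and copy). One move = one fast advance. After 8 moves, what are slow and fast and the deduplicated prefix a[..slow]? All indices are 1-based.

slow=4, fast=10, prefix=[1, 2, 3, 5]

slow=1 fast=2: a[fast]=1=a[slow] dup, fast++
slow=1 fast=3: a[fast]=2≠a[slow]=1 write a[2]=2, slow++,fast++
slow=2 fast=4: a[fast]=3≠a[slow]=2 write a[3]=3, slow++,fast++
slow=3 fast=5: a[fast]=5≠a[slow]=3 write a[4]=5, slow++,fast++
slow=4 fast=6: a[fast]=5=a[slow] dup, fast++
slow=4 fast=7: a[fast]=5=a[slow] dup, fast++
slow=4 fast=8: a[fast]=5=a[slow] dup, fast++
slow=4 fast=9: a[fast]=5=a[slow] dup, fast++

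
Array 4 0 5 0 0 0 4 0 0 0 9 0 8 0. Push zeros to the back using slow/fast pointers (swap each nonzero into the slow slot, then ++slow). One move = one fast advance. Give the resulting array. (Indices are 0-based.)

slow=0 fast=0: a[fast]=4≠0 swap→a[0]=4, slow++,fast++
slow=1 fast=1: a[fast]=0, fast++
slow=1 fast=2: a[fast]=5≠0 swap→a[1]=5, slow++,fast++
slow=2 fast=3: a[fast]=0, fast++
slow=2 fast=4: a[fast]=0, fast++
slow=2 fast=5: a[fast]=0, fast++
slow=2 fast=6: a[fast]=4≠0 swap→a[2]=4, slow++,fast++
slow=3 fast=7: a[fast]=0, fast++
slow=3 fast=8: a[fast]=0, fast++
slow=3 fast=9: a[fast]=0, fast++
slow=3 fast=10: a[fast]=9≠0 swap→a[3]=9, slow++,fast++
slow=4 fast=11: a[fast]=0, fast++
slow=4 fast=12: a[fast]=8≠0 swap→a[4]=8, slow++,fast++
slow=5 fast=13: a[fast]=0, fast++

[4, 5, 4, 9, 8, 0, 0, 0, 0, 0, 0, 0, 0, 0]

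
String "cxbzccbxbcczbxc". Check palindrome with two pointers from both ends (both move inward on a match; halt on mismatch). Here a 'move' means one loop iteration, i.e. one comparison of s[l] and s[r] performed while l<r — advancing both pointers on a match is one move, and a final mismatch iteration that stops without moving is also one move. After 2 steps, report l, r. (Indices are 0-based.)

[0,14] 'c'=='c' → l++,r--
[1,13] 'x'=='x' → l++,r--

l=2, r=12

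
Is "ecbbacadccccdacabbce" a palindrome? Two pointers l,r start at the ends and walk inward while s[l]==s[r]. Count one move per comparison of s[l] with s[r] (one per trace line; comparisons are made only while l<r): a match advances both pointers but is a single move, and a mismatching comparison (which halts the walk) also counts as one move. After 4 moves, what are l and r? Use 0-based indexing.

l=4, r=15

[0,19] 'e'=='e' → l++,r--
[1,18] 'c'=='c' → l++,r--
[2,17] 'b'=='b' → l++,r--
[3,16] 'b'=='b' → l++,r--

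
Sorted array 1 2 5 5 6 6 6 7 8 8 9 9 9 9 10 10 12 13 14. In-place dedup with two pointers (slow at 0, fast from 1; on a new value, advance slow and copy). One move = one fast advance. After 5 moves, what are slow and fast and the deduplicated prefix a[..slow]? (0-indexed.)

slow=3, fast=6, prefix=[1, 2, 5, 6]

(s=0,f=1) a[fast]=2≠a[slow]=1 write a[1]=2 → slow++,fast++
(s=1,f=2) a[fast]=5≠a[slow]=2 write a[2]=5 → slow++,fast++
(s=2,f=3) a[fast]=5=a[slow] dup → fast++
(s=2,f=4) a[fast]=6≠a[slow]=5 write a[3]=6 → slow++,fast++
(s=3,f=5) a[fast]=6=a[slow] dup → fast++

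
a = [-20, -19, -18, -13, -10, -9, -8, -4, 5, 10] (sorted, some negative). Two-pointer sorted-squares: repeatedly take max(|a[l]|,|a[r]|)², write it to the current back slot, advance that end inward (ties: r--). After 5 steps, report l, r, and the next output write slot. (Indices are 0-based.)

l=0 r=9: |-20|>|10| out[9]=400, l++
l=1 r=9: |-19|>|10| out[8]=361, l++
l=2 r=9: |-18|>|10| out[7]=324, l++
l=3 r=9: |-13|>|10| out[6]=169, l++
l=4 r=9: |-10|<=|10| out[5]=100, r--

l=4, r=8, next write slot=4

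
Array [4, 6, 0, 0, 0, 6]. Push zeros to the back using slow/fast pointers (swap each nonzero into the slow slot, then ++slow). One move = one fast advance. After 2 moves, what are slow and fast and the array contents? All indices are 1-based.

slow=3, fast=3, a=[4, 6, 0, 0, 0, 6]

slow=1 fast=1: a[fast]=4≠0 swap→a[1]=4, slow++,fast++
slow=2 fast=2: a[fast]=6≠0 swap→a[2]=6, slow++,fast++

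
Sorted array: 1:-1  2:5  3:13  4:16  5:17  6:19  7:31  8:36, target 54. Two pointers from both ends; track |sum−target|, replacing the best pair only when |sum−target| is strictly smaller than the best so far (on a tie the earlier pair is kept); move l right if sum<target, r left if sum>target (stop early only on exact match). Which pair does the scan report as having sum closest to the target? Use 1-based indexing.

[1,8] -1+36=35 d=19 * → l++
[2,8] 5+36=41 d=13 * → l++
[3,8] 13+36=49 d=5 * → l++
[4,8] 16+36=52 d=2 * → l++
[5,8] 17+36=53 d=1 * → l++
[6,8] 19+36=55 d=1 → r--
[6,7] 19+31=50 d=4 → l++

pair (17, 36) with sum 53 (|Δ|=1)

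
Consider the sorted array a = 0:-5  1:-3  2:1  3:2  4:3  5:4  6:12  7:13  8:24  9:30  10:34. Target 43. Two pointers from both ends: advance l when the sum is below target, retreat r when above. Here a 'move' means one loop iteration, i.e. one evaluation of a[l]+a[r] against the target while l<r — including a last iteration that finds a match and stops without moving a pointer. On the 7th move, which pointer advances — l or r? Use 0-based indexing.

[0,10] -5+34=29 <43 → l++
[1,10] -3+34=31 <43 → l++
[2,10] 1+34=35 <43 → l++
[3,10] 2+34=36 <43 → l++
[4,10] 3+34=37 <43 → l++
[5,10] 4+34=38 <43 → l++
[6,10] 12+34=46 >43 → r--

r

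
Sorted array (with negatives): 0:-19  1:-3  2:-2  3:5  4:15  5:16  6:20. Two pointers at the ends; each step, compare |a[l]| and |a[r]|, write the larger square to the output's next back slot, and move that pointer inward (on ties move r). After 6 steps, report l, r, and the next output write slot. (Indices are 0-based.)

l=2, r=2, next write slot=0

[0,6] |-19|<=|20| out[6]=400 → r--
[0,5] |-19|>|16| out[5]=361 → l++
[1,5] |-3|<=|16| out[4]=256 → r--
[1,4] |-3|<=|15| out[3]=225 → r--
[1,3] |-3|<=|5| out[2]=25 → r--
[1,2] |-3|>|-2| out[1]=9 → l++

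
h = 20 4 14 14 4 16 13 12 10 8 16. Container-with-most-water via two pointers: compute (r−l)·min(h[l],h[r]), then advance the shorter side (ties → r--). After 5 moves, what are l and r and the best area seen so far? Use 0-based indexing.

l=0, r=5, best area=160

l=0 r=10: min(20,16)*10=160 best=160 *, r--
l=0 r=9: min(20,8)*9=72 best=160, r--
l=0 r=8: min(20,10)*8=80 best=160, r--
l=0 r=7: min(20,12)*7=84 best=160, r--
l=0 r=6: min(20,13)*6=78 best=160, r--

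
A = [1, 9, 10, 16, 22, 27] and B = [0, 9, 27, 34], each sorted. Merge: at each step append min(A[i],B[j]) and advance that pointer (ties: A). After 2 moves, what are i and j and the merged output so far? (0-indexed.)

[i=0,j=0] A[i]=1>B[j]=0 take 0 → j++
[i=0,j=1] A[i]=1<=B[j]=9 take 1 → i++

i=1, j=1, merged so far=[0, 1]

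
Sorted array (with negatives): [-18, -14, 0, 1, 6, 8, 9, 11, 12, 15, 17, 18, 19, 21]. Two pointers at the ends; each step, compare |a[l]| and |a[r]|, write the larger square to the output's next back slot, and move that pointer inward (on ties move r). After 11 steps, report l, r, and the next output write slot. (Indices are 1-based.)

[1,14] |-18|<=|21| out[14]=441 → r--
[1,13] |-18|<=|19| out[13]=361 → r--
[1,12] |-18|<=|18| out[12]=324 → r--
[1,11] |-18|>|17| out[11]=324 → l++
[2,11] |-14|<=|17| out[10]=289 → r--
[2,10] |-14|<=|15| out[9]=225 → r--
[2,9] |-14|>|12| out[8]=196 → l++
[3,9] |0|<=|12| out[7]=144 → r--
[3,8] |0|<=|11| out[6]=121 → r--
[3,7] |0|<=|9| out[5]=81 → r--
[3,6] |0|<=|8| out[4]=64 → r--

l=3, r=5, next write slot=3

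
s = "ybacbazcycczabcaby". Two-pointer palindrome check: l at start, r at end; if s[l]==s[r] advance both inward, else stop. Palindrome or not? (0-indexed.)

not a palindrome (mismatch at 8,9)

[0,17] 'y'=='y' → l++,r--
[1,16] 'b'=='b' → l++,r--
[2,15] 'a'=='a' → l++,r--
[3,14] 'c'=='c' → l++,r--
[4,13] 'b'=='b' → l++,r--
[5,12] 'a'=='a' → l++,r--
[6,11] 'z'=='z' → l++,r--
[7,10] 'c'=='c' → l++,r--
[8,9] 'y'!='c' → stop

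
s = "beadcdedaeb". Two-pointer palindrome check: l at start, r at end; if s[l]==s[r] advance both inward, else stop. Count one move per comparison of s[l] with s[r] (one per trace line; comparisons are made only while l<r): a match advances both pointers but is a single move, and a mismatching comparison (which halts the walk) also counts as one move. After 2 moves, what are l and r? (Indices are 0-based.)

[0,10] 'b'=='b' → l++,r--
[1,9] 'e'=='e' → l++,r--

l=2, r=8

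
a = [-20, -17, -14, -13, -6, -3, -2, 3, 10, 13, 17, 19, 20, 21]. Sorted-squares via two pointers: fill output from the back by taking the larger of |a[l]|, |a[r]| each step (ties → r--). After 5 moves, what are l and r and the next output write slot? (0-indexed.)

[0,13] |-20|<=|21| out[13]=441 → r--
[0,12] |-20|<=|20| out[12]=400 → r--
[0,11] |-20|>|19| out[11]=400 → l++
[1,11] |-17|<=|19| out[10]=361 → r--
[1,10] |-17|<=|17| out[9]=289 → r--

l=1, r=9, next write slot=8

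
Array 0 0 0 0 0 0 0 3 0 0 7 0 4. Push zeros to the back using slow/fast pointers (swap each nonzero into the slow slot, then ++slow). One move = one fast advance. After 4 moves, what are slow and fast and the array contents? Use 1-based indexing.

slow=1, fast=5, a=[0, 0, 0, 0, 0, 0, 0, 3, 0, 0, 7, 0, 4]

slow=1 fast=1: a[fast]=0, fast++
slow=1 fast=2: a[fast]=0, fast++
slow=1 fast=3: a[fast]=0, fast++
slow=1 fast=4: a[fast]=0, fast++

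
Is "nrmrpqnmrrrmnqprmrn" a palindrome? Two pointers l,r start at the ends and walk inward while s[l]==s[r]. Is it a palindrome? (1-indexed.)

[1,19] 'n'=='n' → l++,r--
[2,18] 'r'=='r' → l++,r--
[3,17] 'm'=='m' → l++,r--
[4,16] 'r'=='r' → l++,r--
[5,15] 'p'=='p' → l++,r--
[6,14] 'q'=='q' → l++,r--
[7,13] 'n'=='n' → l++,r--
[8,12] 'm'=='m' → l++,r--
[9,11] 'r'=='r' → l++,r--

palindrome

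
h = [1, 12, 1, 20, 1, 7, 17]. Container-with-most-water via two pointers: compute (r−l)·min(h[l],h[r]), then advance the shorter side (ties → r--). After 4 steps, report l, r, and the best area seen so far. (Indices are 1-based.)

l=4, r=6, best area=60

l=1 r=7: min(1,17)*6=6 best=6 *, l++
l=2 r=7: min(12,17)*5=60 best=60 *, l++
l=3 r=7: min(1,17)*4=4 best=60, l++
l=4 r=7: min(20,17)*3=51 best=60, r--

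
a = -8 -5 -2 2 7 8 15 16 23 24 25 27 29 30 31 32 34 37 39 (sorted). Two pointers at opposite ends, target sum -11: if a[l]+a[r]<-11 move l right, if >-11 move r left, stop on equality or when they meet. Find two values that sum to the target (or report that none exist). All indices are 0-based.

no pair

l=0 r=18: -8+39=31 >-11, r--
l=0 r=17: -8+37=29 >-11, r--
l=0 r=16: -8+34=26 >-11, r--
l=0 r=15: -8+32=24 >-11, r--
l=0 r=14: -8+31=23 >-11, r--
l=0 r=13: -8+30=22 >-11, r--
l=0 r=12: -8+29=21 >-11, r--
l=0 r=11: -8+27=19 >-11, r--
l=0 r=10: -8+25=17 >-11, r--
l=0 r=9: -8+24=16 >-11, r--
l=0 r=8: -8+23=15 >-11, r--
l=0 r=7: -8+16=8 >-11, r--
l=0 r=6: -8+15=7 >-11, r--
l=0 r=5: -8+8=0 >-11, r--
l=0 r=4: -8+7=-1 >-11, r--
l=0 r=3: -8+2=-6 >-11, r--
l=0 r=2: -8+-2=-10 >-11, r--
l=0 r=1: -8+-5=-13 <-11, l++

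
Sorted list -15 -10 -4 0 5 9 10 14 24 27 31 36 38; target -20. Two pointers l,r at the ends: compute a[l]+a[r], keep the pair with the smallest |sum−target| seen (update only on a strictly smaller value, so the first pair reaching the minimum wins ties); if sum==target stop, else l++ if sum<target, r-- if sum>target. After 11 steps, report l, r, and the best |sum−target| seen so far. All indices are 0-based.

[0,12] -15+38=23 d=43 * → r--
[0,11] -15+36=21 d=41 * → r--
[0,10] -15+31=16 d=36 * → r--
[0,9] -15+27=12 d=32 * → r--
[0,8] -15+24=9 d=29 * → r--
[0,7] -15+14=-1 d=19 * → r--
[0,6] -15+10=-5 d=15 * → r--
[0,5] -15+9=-6 d=14 * → r--
[0,4] -15+5=-10 d=10 * → r--
[0,3] -15+0=-15 d=5 * → r--
[0,2] -15+-4=-19 d=1 * → r--

l=0, r=1, best |Δ|=1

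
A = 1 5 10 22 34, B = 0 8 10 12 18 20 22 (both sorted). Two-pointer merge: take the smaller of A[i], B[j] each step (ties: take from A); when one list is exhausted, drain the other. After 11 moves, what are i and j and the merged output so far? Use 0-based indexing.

[i=0,j=0] A[i]=1>B[j]=0 take 0 → j++
[i=0,j=1] A[i]=1<=B[j]=8 take 1 → i++
[i=1,j=1] A[i]=5<=B[j]=8 take 5 → i++
[i=2,j=1] A[i]=10>B[j]=8 take 8 → j++
[i=2,j=2] A[i]=10<=B[j]=10 take 10 → i++
[i=3,j=2] A[i]=22>B[j]=10 take 10 → j++
[i=3,j=3] A[i]=22>B[j]=12 take 12 → j++
[i=3,j=4] A[i]=22>B[j]=18 take 18 → j++
[i=3,j=5] A[i]=22>B[j]=20 take 20 → j++
[i=3,j=6] A[i]=22<=B[j]=22 take 22 → i++
[i=4,j=6] A[i]=34>B[j]=22 take 22 → j++

i=4, j=7, merged so far=[0, 1, 5, 8, 10, 10, 12, 18, 20, 22, 22]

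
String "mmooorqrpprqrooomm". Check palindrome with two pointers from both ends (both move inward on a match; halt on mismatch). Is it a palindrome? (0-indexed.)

palindrome

l=0 r=17: 'm'=='m', l++,r--
l=1 r=16: 'm'=='m', l++,r--
l=2 r=15: 'o'=='o', l++,r--
l=3 r=14: 'o'=='o', l++,r--
l=4 r=13: 'o'=='o', l++,r--
l=5 r=12: 'r'=='r', l++,r--
l=6 r=11: 'q'=='q', l++,r--
l=7 r=10: 'r'=='r', l++,r--
l=8 r=9: 'p'=='p', l++,r--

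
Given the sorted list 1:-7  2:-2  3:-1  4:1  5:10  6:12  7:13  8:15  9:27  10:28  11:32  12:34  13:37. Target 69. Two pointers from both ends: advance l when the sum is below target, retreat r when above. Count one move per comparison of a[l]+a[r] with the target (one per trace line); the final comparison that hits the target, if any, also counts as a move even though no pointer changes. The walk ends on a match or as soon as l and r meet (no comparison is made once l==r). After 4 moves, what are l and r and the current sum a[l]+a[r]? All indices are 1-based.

l=1 r=13: -7+37=30 <69, l++
l=2 r=13: -2+37=35 <69, l++
l=3 r=13: -1+37=36 <69, l++
l=4 r=13: 1+37=38 <69, l++

l=5, r=13, sum=47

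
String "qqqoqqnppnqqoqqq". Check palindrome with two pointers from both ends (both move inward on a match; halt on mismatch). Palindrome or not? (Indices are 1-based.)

palindrome

[1,16] 'q'=='q' → l++,r--
[2,15] 'q'=='q' → l++,r--
[3,14] 'q'=='q' → l++,r--
[4,13] 'o'=='o' → l++,r--
[5,12] 'q'=='q' → l++,r--
[6,11] 'q'=='q' → l++,r--
[7,10] 'n'=='n' → l++,r--
[8,9] 'p'=='p' → l++,r--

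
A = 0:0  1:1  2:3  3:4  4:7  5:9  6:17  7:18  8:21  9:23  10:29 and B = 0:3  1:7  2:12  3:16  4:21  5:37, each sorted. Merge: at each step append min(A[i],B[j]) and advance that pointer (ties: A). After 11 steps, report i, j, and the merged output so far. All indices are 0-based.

[i=0,j=0] A[i]=0<=B[j]=3 take 0 → i++
[i=1,j=0] A[i]=1<=B[j]=3 take 1 → i++
[i=2,j=0] A[i]=3<=B[j]=3 take 3 → i++
[i=3,j=0] A[i]=4>B[j]=3 take 3 → j++
[i=3,j=1] A[i]=4<=B[j]=7 take 4 → i++
[i=4,j=1] A[i]=7<=B[j]=7 take 7 → i++
[i=5,j=1] A[i]=9>B[j]=7 take 7 → j++
[i=5,j=2] A[i]=9<=B[j]=12 take 9 → i++
[i=6,j=2] A[i]=17>B[j]=12 take 12 → j++
[i=6,j=3] A[i]=17>B[j]=16 take 16 → j++
[i=6,j=4] A[i]=17<=B[j]=21 take 17 → i++

i=7, j=4, merged so far=[0, 1, 3, 3, 4, 7, 7, 9, 12, 16, 17]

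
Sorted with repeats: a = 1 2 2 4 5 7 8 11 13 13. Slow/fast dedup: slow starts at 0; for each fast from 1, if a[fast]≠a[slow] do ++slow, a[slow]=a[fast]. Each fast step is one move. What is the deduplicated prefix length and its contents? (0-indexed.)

length 8; prefix = [1, 2, 4, 5, 7, 8, 11, 13]

(s=0,f=1) a[fast]=2≠a[slow]=1 write a[1]=2 → slow++,fast++
(s=1,f=2) a[fast]=2=a[slow] dup → fast++
(s=1,f=3) a[fast]=4≠a[slow]=2 write a[2]=4 → slow++,fast++
(s=2,f=4) a[fast]=5≠a[slow]=4 write a[3]=5 → slow++,fast++
(s=3,f=5) a[fast]=7≠a[slow]=5 write a[4]=7 → slow++,fast++
(s=4,f=6) a[fast]=8≠a[slow]=7 write a[5]=8 → slow++,fast++
(s=5,f=7) a[fast]=11≠a[slow]=8 write a[6]=11 → slow++,fast++
(s=6,f=8) a[fast]=13≠a[slow]=11 write a[7]=13 → slow++,fast++
(s=7,f=9) a[fast]=13=a[slow] dup → fast++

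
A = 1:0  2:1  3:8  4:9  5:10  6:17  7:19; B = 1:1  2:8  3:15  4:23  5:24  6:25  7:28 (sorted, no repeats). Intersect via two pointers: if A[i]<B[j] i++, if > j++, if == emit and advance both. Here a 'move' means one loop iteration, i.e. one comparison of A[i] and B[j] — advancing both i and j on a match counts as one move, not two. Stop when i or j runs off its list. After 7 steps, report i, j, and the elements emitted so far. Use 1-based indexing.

i=7, j=4, emitted=[1, 8]

i=1 j=1: 0<1, i++
i=2 j=1: 1==1 emit, i++,j++
i=3 j=2: 8==8 emit, i++,j++
i=4 j=3: 9<15, i++
i=5 j=3: 10<15, i++
i=6 j=3: 17>15, j++
i=6 j=4: 17<23, i++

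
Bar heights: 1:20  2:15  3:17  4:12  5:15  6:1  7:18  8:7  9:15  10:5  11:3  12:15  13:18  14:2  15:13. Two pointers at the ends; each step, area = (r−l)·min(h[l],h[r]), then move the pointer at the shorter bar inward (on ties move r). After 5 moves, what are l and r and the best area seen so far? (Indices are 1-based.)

l=1, r=10, best area=216

l=1 r=15: min(20,13)*14=182 best=182 *, r--
l=1 r=14: min(20,2)*13=26 best=182, r--
l=1 r=13: min(20,18)*12=216 best=216 *, r--
l=1 r=12: min(20,15)*11=165 best=216, r--
l=1 r=11: min(20,3)*10=30 best=216, r--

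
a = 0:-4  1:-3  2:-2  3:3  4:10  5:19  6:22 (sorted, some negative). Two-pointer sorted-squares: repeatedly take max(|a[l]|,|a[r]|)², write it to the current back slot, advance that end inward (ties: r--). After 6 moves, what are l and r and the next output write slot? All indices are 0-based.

l=2, r=2, next write slot=0

[0,6] |-4|<=|22| out[6]=484 → r--
[0,5] |-4|<=|19| out[5]=361 → r--
[0,4] |-4|<=|10| out[4]=100 → r--
[0,3] |-4|>|3| out[3]=16 → l++
[1,3] |-3|<=|3| out[2]=9 → r--
[1,2] |-3|>|-2| out[1]=9 → l++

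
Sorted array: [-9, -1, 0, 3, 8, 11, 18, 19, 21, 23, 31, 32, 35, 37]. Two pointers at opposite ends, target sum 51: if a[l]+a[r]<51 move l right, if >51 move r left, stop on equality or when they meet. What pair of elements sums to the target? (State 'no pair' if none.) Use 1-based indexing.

(19, 32)

[1,14] -9+37=28 <51 → l++
[2,14] -1+37=36 <51 → l++
[3,14] 0+37=37 <51 → l++
[4,14] 3+37=40 <51 → l++
[5,14] 8+37=45 <51 → l++
[6,14] 11+37=48 <51 → l++
[7,14] 18+37=55 >51 → r--
[7,13] 18+35=53 >51 → r--
[7,12] 18+32=50 <51 → l++
[8,12] 19+32=51 → found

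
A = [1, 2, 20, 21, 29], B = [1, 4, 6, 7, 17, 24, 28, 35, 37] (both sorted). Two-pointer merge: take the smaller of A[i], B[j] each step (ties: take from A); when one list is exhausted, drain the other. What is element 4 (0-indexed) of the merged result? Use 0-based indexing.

[i=0,j=0] A[i]=1<=B[j]=1 take 1 → i++
[i=1,j=0] A[i]=2>B[j]=1 take 1 → j++
[i=1,j=1] A[i]=2<=B[j]=4 take 2 → i++
[i=2,j=1] A[i]=20>B[j]=4 take 4 → j++
[i=2,j=2] A[i]=20>B[j]=6 take 6 → j++
[i=2,j=3] A[i]=20>B[j]=7 take 7 → j++
[i=2,j=4] A[i]=20>B[j]=17 take 17 → j++
[i=2,j=5] A[i]=20<=B[j]=24 take 20 → i++
[i=3,j=5] A[i]=21<=B[j]=24 take 21 → i++
[i=4,j=5] A[i]=29>B[j]=24 take 24 → j++
[i=4,j=6] A[i]=29>B[j]=28 take 28 → j++
[i=4,j=7] A[i]=29<=B[j]=35 take 29 → i++
[i=5,j=7] A done, take B[j]=35 → j++
[i=5,j=8] A done, take B[j]=37 → j++

merged[4] = 6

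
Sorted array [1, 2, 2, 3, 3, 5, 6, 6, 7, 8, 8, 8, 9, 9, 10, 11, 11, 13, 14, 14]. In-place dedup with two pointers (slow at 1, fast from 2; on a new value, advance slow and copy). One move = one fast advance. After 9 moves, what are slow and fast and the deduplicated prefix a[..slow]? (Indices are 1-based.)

slow=7, fast=11, prefix=[1, 2, 3, 5, 6, 7, 8]

(s=1,f=2) a[fast]=2≠a[slow]=1 write a[2]=2 → slow++,fast++
(s=2,f=3) a[fast]=2=a[slow] dup → fast++
(s=2,f=4) a[fast]=3≠a[slow]=2 write a[3]=3 → slow++,fast++
(s=3,f=5) a[fast]=3=a[slow] dup → fast++
(s=3,f=6) a[fast]=5≠a[slow]=3 write a[4]=5 → slow++,fast++
(s=4,f=7) a[fast]=6≠a[slow]=5 write a[5]=6 → slow++,fast++
(s=5,f=8) a[fast]=6=a[slow] dup → fast++
(s=5,f=9) a[fast]=7≠a[slow]=6 write a[6]=7 → slow++,fast++
(s=6,f=10) a[fast]=8≠a[slow]=7 write a[7]=8 → slow++,fast++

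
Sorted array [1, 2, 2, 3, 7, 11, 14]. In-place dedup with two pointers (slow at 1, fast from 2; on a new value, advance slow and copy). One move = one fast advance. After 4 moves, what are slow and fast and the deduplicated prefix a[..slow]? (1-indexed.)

slow=4, fast=6, prefix=[1, 2, 3, 7]

slow=1 fast=2: a[fast]=2≠a[slow]=1 write a[2]=2, slow++,fast++
slow=2 fast=3: a[fast]=2=a[slow] dup, fast++
slow=2 fast=4: a[fast]=3≠a[slow]=2 write a[3]=3, slow++,fast++
slow=3 fast=5: a[fast]=7≠a[slow]=3 write a[4]=7, slow++,fast++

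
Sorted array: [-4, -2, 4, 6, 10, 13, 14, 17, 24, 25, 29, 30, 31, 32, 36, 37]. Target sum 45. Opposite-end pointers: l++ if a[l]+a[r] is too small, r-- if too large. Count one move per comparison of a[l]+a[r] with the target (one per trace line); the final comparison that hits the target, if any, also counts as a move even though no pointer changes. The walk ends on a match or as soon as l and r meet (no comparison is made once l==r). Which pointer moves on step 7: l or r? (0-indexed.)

l=0 r=15: -4+37=33 <45, l++
l=1 r=15: -2+37=35 <45, l++
l=2 r=15: 4+37=41 <45, l++
l=3 r=15: 6+37=43 <45, l++
l=4 r=15: 10+37=47 >45, r--
l=4 r=14: 10+36=46 >45, r--
l=4 r=13: 10+32=42 <45, l++

l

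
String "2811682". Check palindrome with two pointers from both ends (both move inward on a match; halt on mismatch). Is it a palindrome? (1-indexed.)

[1,7] '2'=='2' → l++,r--
[2,6] '8'=='8' → l++,r--
[3,5] '1'!='6' → stop

not a palindrome (mismatch at 3,5)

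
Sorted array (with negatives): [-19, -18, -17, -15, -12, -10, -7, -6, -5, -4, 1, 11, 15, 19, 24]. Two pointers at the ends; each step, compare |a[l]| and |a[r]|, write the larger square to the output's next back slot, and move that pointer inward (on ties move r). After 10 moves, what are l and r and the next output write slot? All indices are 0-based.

l=0 r=14: |-19|<=|24| out[14]=576, r--
l=0 r=13: |-19|<=|19| out[13]=361, r--
l=0 r=12: |-19|>|15| out[12]=361, l++
l=1 r=12: |-18|>|15| out[11]=324, l++
l=2 r=12: |-17|>|15| out[10]=289, l++
l=3 r=12: |-15|<=|15| out[9]=225, r--
l=3 r=11: |-15|>|11| out[8]=225, l++
l=4 r=11: |-12|>|11| out[7]=144, l++
l=5 r=11: |-10|<=|11| out[6]=121, r--
l=5 r=10: |-10|>|1| out[5]=100, l++

l=6, r=10, next write slot=4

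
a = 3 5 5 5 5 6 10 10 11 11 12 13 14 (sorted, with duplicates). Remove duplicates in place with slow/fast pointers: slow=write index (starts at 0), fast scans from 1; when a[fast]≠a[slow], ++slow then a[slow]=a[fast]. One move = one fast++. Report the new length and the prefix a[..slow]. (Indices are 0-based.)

length 8; prefix = [3, 5, 6, 10, 11, 12, 13, 14]

slow=0 fast=1: a[fast]=5≠a[slow]=3 write a[1]=5, slow++,fast++
slow=1 fast=2: a[fast]=5=a[slow] dup, fast++
slow=1 fast=3: a[fast]=5=a[slow] dup, fast++
slow=1 fast=4: a[fast]=5=a[slow] dup, fast++
slow=1 fast=5: a[fast]=6≠a[slow]=5 write a[2]=6, slow++,fast++
slow=2 fast=6: a[fast]=10≠a[slow]=6 write a[3]=10, slow++,fast++
slow=3 fast=7: a[fast]=10=a[slow] dup, fast++
slow=3 fast=8: a[fast]=11≠a[slow]=10 write a[4]=11, slow++,fast++
slow=4 fast=9: a[fast]=11=a[slow] dup, fast++
slow=4 fast=10: a[fast]=12≠a[slow]=11 write a[5]=12, slow++,fast++
slow=5 fast=11: a[fast]=13≠a[slow]=12 write a[6]=13, slow++,fast++
slow=6 fast=12: a[fast]=14≠a[slow]=13 write a[7]=14, slow++,fast++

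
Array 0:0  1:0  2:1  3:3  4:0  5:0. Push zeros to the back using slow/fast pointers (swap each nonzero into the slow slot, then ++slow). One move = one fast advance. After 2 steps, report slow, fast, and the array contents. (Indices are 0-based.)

(s=0,f=0) a[fast]=0 → fast++
(s=0,f=1) a[fast]=0 → fast++

slow=0, fast=2, a=[0, 0, 1, 3, 0, 0]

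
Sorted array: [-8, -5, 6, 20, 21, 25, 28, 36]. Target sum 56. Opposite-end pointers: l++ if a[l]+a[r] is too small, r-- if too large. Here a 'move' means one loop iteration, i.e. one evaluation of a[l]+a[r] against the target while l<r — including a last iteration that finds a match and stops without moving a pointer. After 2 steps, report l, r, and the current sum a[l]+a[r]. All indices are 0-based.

l=2, r=7, sum=42

l=0 r=7: -8+36=28 <56, l++
l=1 r=7: -5+36=31 <56, l++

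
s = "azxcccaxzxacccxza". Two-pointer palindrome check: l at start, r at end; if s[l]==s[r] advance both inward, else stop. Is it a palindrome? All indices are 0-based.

palindrome

l=0 r=16: 'a'=='a', l++,r--
l=1 r=15: 'z'=='z', l++,r--
l=2 r=14: 'x'=='x', l++,r--
l=3 r=13: 'c'=='c', l++,r--
l=4 r=12: 'c'=='c', l++,r--
l=5 r=11: 'c'=='c', l++,r--
l=6 r=10: 'a'=='a', l++,r--
l=7 r=9: 'x'=='x', l++,r--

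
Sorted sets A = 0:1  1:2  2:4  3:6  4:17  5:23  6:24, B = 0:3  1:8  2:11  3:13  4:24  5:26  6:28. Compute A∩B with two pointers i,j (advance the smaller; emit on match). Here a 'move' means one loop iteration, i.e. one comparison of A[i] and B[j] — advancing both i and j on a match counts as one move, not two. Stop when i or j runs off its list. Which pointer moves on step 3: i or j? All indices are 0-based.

i=0 j=0: 1<3, i++
i=1 j=0: 2<3, i++
i=2 j=0: 4>3, j++

j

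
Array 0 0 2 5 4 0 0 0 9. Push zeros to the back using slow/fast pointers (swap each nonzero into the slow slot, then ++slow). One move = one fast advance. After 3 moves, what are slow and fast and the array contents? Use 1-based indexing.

slow=2, fast=4, a=[2, 0, 0, 5, 4, 0, 0, 0, 9]

slow=1 fast=1: a[fast]=0, fast++
slow=1 fast=2: a[fast]=0, fast++
slow=1 fast=3: a[fast]=2≠0 swap→a[1]=2, slow++,fast++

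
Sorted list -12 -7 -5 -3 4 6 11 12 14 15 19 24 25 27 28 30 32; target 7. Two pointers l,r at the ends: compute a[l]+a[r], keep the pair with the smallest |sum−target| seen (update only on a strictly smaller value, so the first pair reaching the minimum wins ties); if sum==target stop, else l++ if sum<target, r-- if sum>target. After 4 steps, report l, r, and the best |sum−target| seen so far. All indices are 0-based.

l=0, r=12, best |Δ|=8

l=0 r=16: -12+32=20 d=13 *, r--
l=0 r=15: -12+30=18 d=11 *, r--
l=0 r=14: -12+28=16 d=9 *, r--
l=0 r=13: -12+27=15 d=8 *, r--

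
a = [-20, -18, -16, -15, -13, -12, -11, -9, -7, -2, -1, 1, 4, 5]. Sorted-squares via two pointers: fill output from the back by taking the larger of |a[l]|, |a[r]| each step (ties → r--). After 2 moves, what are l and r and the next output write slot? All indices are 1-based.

[1,14] |-20|>|5| out[14]=400 → l++
[2,14] |-18|>|5| out[13]=324 → l++

l=3, r=14, next write slot=12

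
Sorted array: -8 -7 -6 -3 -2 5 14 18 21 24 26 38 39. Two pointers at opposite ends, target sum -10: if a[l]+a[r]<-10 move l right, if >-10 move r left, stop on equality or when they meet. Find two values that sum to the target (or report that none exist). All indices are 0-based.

(-8, -2)

[0,12] -8+39=31 >-10 → r--
[0,11] -8+38=30 >-10 → r--
[0,10] -8+26=18 >-10 → r--
[0,9] -8+24=16 >-10 → r--
[0,8] -8+21=13 >-10 → r--
[0,7] -8+18=10 >-10 → r--
[0,6] -8+14=6 >-10 → r--
[0,5] -8+5=-3 >-10 → r--
[0,4] -8+-2=-10 → found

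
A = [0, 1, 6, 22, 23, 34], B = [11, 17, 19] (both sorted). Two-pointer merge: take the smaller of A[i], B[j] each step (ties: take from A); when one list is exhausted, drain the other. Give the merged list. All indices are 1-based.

[0, 1, 6, 11, 17, 19, 22, 23, 34]

[i=1,j=1] A[i]=0<=B[j]=11 take 0 → i++
[i=2,j=1] A[i]=1<=B[j]=11 take 1 → i++
[i=3,j=1] A[i]=6<=B[j]=11 take 6 → i++
[i=4,j=1] A[i]=22>B[j]=11 take 11 → j++
[i=4,j=2] A[i]=22>B[j]=17 take 17 → j++
[i=4,j=3] A[i]=22>B[j]=19 take 19 → j++
[i=4,j=4] B done, take A[i]=22 → i++
[i=5,j=4] B done, take A[i]=23 → i++
[i=6,j=4] B done, take A[i]=34 → i++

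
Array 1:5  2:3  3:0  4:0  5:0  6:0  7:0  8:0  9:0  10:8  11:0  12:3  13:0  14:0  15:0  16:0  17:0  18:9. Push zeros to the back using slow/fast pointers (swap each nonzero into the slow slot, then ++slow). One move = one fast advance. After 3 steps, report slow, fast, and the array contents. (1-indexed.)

slow=3, fast=4, a=[5, 3, 0, 0, 0, 0, 0, 0, 0, 8, 0, 3, 0, 0, 0, 0, 0, 9]

(s=1,f=1) a[fast]=5≠0 swap→a[1]=5 → slow++,fast++
(s=2,f=2) a[fast]=3≠0 swap→a[2]=3 → slow++,fast++
(s=3,f=3) a[fast]=0 → fast++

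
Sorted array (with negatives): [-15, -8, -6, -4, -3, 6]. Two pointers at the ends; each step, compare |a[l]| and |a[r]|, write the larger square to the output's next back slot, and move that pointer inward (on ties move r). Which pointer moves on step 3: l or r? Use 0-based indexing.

l=0 r=5: |-15|>|6| out[5]=225, l++
l=1 r=5: |-8|>|6| out[4]=64, l++
l=2 r=5: |-6|<=|6| out[3]=36, r--

r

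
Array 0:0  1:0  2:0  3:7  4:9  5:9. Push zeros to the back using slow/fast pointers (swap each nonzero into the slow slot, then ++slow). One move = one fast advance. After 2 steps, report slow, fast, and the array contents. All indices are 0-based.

(s=0,f=0) a[fast]=0 → fast++
(s=0,f=1) a[fast]=0 → fast++

slow=0, fast=2, a=[0, 0, 0, 7, 9, 9]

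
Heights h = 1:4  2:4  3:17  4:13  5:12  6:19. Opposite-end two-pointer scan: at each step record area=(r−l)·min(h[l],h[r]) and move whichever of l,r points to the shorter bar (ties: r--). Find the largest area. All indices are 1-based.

max area = 51

l=1 r=6: min(4,19)*5=20 best=20 *, l++
l=2 r=6: min(4,19)*4=16 best=20, l++
l=3 r=6: min(17,19)*3=51 best=51 *, l++
l=4 r=6: min(13,19)*2=26 best=51, l++
l=5 r=6: min(12,19)*1=12 best=51, l++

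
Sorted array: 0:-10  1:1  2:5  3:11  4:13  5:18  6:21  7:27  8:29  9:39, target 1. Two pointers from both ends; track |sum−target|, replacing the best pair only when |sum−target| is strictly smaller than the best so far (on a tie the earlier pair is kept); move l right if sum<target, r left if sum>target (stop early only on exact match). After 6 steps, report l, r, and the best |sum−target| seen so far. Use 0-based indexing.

l=0 r=9: -10+39=29 d=28 *, r--
l=0 r=8: -10+29=19 d=18 *, r--
l=0 r=7: -10+27=17 d=16 *, r--
l=0 r=6: -10+21=11 d=10 *, r--
l=0 r=5: -10+18=8 d=7 *, r--
l=0 r=4: -10+13=3 d=2 *, r--

l=0, r=3, best |Δ|=2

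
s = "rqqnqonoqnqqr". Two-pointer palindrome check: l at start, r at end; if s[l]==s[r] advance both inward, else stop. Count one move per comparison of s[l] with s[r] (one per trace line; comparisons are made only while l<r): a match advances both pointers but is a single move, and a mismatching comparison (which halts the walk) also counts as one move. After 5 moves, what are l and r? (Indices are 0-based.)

l=0 r=12: 'r'=='r', l++,r--
l=1 r=11: 'q'=='q', l++,r--
l=2 r=10: 'q'=='q', l++,r--
l=3 r=9: 'n'=='n', l++,r--
l=4 r=8: 'q'=='q', l++,r--

l=5, r=7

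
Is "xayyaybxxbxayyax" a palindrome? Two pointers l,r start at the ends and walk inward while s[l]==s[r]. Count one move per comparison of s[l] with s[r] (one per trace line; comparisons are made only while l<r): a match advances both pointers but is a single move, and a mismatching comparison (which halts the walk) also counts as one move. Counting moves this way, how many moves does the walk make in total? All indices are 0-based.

[0,15] 'x'=='x' → l++,r--
[1,14] 'a'=='a' → l++,r--
[2,13] 'y'=='y' → l++,r--
[3,12] 'y'=='y' → l++,r--
[4,11] 'a'=='a' → l++,r--
[5,10] 'y'!='x' → stop

6 moves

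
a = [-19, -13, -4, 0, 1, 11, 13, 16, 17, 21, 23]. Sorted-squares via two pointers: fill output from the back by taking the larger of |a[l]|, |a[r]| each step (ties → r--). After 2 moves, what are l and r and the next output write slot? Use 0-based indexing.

[0,10] |-19|<=|23| out[10]=529 → r--
[0,9] |-19|<=|21| out[9]=441 → r--

l=0, r=8, next write slot=8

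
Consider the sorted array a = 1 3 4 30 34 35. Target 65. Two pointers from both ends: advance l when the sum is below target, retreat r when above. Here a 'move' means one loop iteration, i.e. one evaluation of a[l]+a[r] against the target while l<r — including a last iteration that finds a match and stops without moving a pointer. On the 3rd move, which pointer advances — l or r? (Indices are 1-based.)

l

l=1 r=6: 1+35=36 <65, l++
l=2 r=6: 3+35=38 <65, l++
l=3 r=6: 4+35=39 <65, l++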